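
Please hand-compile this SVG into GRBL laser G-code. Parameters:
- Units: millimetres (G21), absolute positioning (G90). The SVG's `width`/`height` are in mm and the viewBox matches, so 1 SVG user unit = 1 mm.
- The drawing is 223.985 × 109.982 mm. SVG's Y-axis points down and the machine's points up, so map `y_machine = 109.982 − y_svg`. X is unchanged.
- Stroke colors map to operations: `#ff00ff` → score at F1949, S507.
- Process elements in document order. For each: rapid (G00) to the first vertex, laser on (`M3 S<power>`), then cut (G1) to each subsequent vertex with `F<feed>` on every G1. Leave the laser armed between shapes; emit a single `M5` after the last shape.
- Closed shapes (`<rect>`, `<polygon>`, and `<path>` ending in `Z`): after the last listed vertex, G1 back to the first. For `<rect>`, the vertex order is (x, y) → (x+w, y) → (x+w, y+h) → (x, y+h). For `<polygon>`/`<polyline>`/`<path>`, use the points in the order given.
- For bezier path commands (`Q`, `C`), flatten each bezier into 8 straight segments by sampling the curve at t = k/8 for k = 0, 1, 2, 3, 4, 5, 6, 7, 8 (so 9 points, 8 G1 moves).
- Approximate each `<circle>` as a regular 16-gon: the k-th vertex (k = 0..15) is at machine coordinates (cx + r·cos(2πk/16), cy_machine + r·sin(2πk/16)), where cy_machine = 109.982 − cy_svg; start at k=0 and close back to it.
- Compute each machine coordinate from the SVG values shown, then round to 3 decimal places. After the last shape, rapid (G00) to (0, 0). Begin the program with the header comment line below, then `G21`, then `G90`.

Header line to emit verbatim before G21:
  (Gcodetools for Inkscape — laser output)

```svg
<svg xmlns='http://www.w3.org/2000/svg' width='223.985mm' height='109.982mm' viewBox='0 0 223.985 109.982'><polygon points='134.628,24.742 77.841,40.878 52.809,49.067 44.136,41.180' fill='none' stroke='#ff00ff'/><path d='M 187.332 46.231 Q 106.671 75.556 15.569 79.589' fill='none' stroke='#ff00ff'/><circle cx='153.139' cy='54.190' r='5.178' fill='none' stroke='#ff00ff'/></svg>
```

Since the viewBox matches the mm dimensions, user units are millimetres directly. The only transform is the Y-flip y_m = 109.982 − y_svg.

Shape 1 is a closed polygon drawn with `<polygon>`. Its stroke #ff00ff means score at S507, F1949. After flipping Y the toolpath is (134.628,85.240) → (77.841,69.104) → (52.809,60.915) → (44.136,68.802) → (134.628,85.240), returning to the start.

Shape 2 is a quadratic bezier drawn with `<path>`. Its stroke #ff00ff means score at S507, F1949. After flipping Y the toolpath is (187.332,63.751) → (167.004,56.815) → (146.349,50.669) → (125.368,45.314) → (104.061,40.749) → (82.427,36.974) → (60.467,33.990) → (38.181,31.796) → (15.569,30.393).

Shape 3 is a circle drawn with `<circle>`. Its stroke #ff00ff means score at S507, F1949. After flipping Y the toolpath is (158.317,55.792) → (157.923,57.774) → (156.800,59.453) → (155.121,60.576) → (153.139,60.970) → (151.157,60.576) → (149.478,59.453) → (148.355,57.774) → (147.961,55.792) → (148.355,53.810) → (149.478,52.131) → (151.157,51.008) → (153.139,50.614) → (155.121,51.008) → (156.800,52.131) → (157.923,53.810) → (158.317,55.792), returning to the start.

(Gcodetools for Inkscape — laser output)
G21
G90
G00 X134.628 Y85.240
M3 S507
G1 X77.841 Y69.104 F1949
G1 X52.809 Y60.915 F1949
G1 X44.136 Y68.802 F1949
G1 X134.628 Y85.240 F1949
G00 X187.332 Y63.751
M3 S507
G1 X167.004 Y56.815 F1949
G1 X146.349 Y50.669 F1949
G1 X125.368 Y45.314 F1949
G1 X104.061 Y40.749 F1949
G1 X82.427 Y36.974 F1949
G1 X60.467 Y33.990 F1949
G1 X38.181 Y31.796 F1949
G1 X15.569 Y30.393 F1949
G00 X158.317 Y55.792
M3 S507
G1 X157.923 Y57.774 F1949
G1 X156.800 Y59.453 F1949
G1 X155.121 Y60.576 F1949
G1 X153.139 Y60.970 F1949
G1 X151.157 Y60.576 F1949
G1 X149.478 Y59.453 F1949
G1 X148.355 Y57.774 F1949
G1 X147.961 Y55.792 F1949
G1 X148.355 Y53.810 F1949
G1 X149.478 Y52.131 F1949
G1 X151.157 Y51.008 F1949
G1 X153.139 Y50.614 F1949
G1 X155.121 Y51.008 F1949
G1 X156.800 Y52.131 F1949
G1 X157.923 Y53.810 F1949
G1 X158.317 Y55.792 F1949
M5
G00 X0.000 Y0.000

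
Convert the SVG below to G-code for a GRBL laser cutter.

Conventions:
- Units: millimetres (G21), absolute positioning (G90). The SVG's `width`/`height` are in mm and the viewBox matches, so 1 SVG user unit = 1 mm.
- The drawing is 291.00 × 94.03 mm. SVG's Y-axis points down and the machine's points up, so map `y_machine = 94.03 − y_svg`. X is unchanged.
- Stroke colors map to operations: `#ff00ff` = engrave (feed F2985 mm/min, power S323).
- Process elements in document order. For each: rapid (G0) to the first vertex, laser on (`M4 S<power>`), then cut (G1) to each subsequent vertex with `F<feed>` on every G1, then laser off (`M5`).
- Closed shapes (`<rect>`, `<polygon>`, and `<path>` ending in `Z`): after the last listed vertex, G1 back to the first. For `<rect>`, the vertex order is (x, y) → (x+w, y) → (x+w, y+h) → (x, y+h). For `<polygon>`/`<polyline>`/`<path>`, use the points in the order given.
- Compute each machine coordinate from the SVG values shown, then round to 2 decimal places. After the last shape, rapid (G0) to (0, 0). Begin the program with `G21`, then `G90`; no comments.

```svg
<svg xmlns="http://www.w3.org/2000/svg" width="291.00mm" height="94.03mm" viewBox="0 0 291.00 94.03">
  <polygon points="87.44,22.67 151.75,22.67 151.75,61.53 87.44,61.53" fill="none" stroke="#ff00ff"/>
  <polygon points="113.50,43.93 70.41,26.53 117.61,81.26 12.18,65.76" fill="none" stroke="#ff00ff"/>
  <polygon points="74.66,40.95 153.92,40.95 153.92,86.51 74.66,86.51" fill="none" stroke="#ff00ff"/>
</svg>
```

viewBox `0 0 291.00 94.03` with mm width/height → 1 unit = 1 mm. Flip: y_m = 94.03 − y_svg.

**Shape 1** — `<polygon>` rectangle, stroke `#ff00ff` → engrave (S323, F2985). Machine vertices: (87.44,71.36) → (151.75,71.36) → (151.75,32.50) → (87.44,32.50) → (87.44,71.36). Closed: final G1 returns to the first vertex.

**Shape 2** — `<polygon>` closed polygon, stroke `#ff00ff` → engrave (S323, F2985). Machine vertices: (113.50,50.10) → (70.41,67.50) → (117.61,12.77) → (12.18,28.27) → (113.50,50.10). Closed: final G1 returns to the first vertex.

**Shape 3** — `<polygon>` rectangle, stroke `#ff00ff` → engrave (S323, F2985). Machine vertices: (74.66,53.08) → (153.92,53.08) → (153.92,7.52) → (74.66,7.52) → (74.66,53.08). Closed: final G1 returns to the first vertex.

G21
G90
G0 X87.44 Y71.36
M4 S323
G1 X151.75 Y71.36 F2985
G1 X151.75 Y32.50 F2985
G1 X87.44 Y32.50 F2985
G1 X87.44 Y71.36 F2985
M5
G0 X113.50 Y50.10
M4 S323
G1 X70.41 Y67.50 F2985
G1 X117.61 Y12.77 F2985
G1 X12.18 Y28.27 F2985
G1 X113.50 Y50.10 F2985
M5
G0 X74.66 Y53.08
M4 S323
G1 X153.92 Y53.08 F2985
G1 X153.92 Y7.52 F2985
G1 X74.66 Y7.52 F2985
G1 X74.66 Y53.08 F2985
M5
G0 X0.00 Y0.00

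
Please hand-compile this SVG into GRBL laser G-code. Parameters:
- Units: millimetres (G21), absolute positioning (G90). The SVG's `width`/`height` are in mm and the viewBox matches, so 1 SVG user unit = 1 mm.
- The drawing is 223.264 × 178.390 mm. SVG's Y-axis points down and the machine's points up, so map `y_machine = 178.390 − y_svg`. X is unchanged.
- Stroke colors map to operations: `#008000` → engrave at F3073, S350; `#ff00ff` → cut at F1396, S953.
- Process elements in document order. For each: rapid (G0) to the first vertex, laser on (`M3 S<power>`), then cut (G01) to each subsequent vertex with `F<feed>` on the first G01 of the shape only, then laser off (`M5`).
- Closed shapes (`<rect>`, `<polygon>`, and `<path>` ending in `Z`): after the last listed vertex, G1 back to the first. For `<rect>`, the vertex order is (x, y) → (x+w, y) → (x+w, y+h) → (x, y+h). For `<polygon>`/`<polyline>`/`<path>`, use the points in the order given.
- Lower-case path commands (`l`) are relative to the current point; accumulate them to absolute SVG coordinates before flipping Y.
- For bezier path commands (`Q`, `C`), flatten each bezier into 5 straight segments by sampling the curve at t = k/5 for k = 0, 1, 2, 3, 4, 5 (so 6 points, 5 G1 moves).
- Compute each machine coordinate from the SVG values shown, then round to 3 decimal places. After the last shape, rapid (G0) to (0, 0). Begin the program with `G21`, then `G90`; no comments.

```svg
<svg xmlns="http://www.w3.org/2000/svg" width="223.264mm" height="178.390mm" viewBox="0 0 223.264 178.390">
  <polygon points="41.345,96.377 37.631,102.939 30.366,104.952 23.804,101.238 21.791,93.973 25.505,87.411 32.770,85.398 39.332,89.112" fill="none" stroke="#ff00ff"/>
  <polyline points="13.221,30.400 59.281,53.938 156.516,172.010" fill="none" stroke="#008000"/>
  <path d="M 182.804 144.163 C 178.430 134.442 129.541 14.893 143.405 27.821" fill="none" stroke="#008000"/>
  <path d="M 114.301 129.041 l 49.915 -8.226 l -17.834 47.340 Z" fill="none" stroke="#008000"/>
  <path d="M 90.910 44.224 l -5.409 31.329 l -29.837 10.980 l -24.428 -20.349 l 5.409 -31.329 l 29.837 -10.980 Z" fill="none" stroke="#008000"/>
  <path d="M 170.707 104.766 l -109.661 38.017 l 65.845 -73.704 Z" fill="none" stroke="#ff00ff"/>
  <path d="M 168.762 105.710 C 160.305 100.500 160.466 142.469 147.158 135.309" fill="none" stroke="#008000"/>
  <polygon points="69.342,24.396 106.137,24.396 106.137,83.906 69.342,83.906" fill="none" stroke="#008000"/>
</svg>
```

Since the viewBox matches the mm dimensions, user units are millimetres directly. The only transform is the Y-flip y_m = 178.390 − y_svg.

Shape 1 is a regular polygon drawn with `<polygon>`. Its stroke #ff00ff means cut at S953, F1396. After flipping Y the toolpath is (41.345,82.013) → (37.631,75.451) → (30.366,73.438) → (23.804,77.152) → (21.791,84.417) → (25.505,90.979) → (32.770,92.992) → (39.332,89.278) → (41.345,82.013), returning to the start.

Shape 2 is a open polyline drawn with `<polyline>`. Its stroke #008000 means engrave at S350, F3073. After flipping Y the toolpath is (13.221,147.990) → (59.281,124.452) → (156.516,6.380).

Shape 3 is a cubic bezier drawn with `<path>`. Its stroke #008000 means engrave at S350, F3073. After flipping Y the toolpath is (182.804,34.227) → (175.696,51.301) → (163.053,83.102) → (150.024,118.001) → (141.759,144.367) → (143.405,150.569).

Shape 4 is a regular polygon drawn with `<path>`. Its stroke #008000 means engrave at S350, F3073. After flipping Y the toolpath is (114.301,49.349) → (164.216,57.575) → (146.382,10.235) → (114.301,49.349), returning to the start.

Shape 5 is a regular polygon drawn with `<path>`. Its stroke #008000 means engrave at S350, F3073. After flipping Y the toolpath is (90.910,134.166) → (85.501,102.837) → (55.664,91.857) → (31.236,112.206) → (36.645,143.535) → (66.482,154.515) → (90.910,134.166), returning to the start.

Shape 6 is a closed polygon drawn with `<path>`. Its stroke #ff00ff means cut at S953, F1396. After flipping Y the toolpath is (170.707,73.624) → (61.046,35.607) → (126.891,109.311) → (170.707,73.624), returning to the start.

Shape 7 is a cubic bezier drawn with `<path>`. Its stroke #008000 means engrave at S350, F3073. After flipping Y the toolpath is (168.762,72.680) → (164.545,70.915) → (161.337,62.450) → (158.076,51.907) → (153.703,43.910) → (147.158,43.081).

Shape 8 is a rectangle drawn with `<polygon>`. Its stroke #008000 means engrave at S350, F3073. After flipping Y the toolpath is (69.342,153.994) → (106.137,153.994) → (106.137,94.484) → (69.342,94.484) → (69.342,153.994), returning to the start.

G21
G90
G0 X41.345 Y82.013
M3 S953
G01 X37.631 Y75.451 F1396
G01 X30.366 Y73.438
G01 X23.804 Y77.152
G01 X21.791 Y84.417
G01 X25.505 Y90.979
G01 X32.770 Y92.992
G01 X39.332 Y89.278
G01 X41.345 Y82.013
M5
G0 X13.221 Y147.990
M3 S350
G01 X59.281 Y124.452 F3073
G01 X156.516 Y6.380
M5
G0 X182.804 Y34.227
M3 S350
G01 X175.696 Y51.301 F3073
G01 X163.053 Y83.102
G01 X150.024 Y118.001
G01 X141.759 Y144.367
G01 X143.405 Y150.569
M5
G0 X114.301 Y49.349
M3 S350
G01 X164.216 Y57.575 F3073
G01 X146.382 Y10.235
G01 X114.301 Y49.349
M5
G0 X90.910 Y134.166
M3 S350
G01 X85.501 Y102.837 F3073
G01 X55.664 Y91.857
G01 X31.236 Y112.206
G01 X36.645 Y143.535
G01 X66.482 Y154.515
G01 X90.910 Y134.166
M5
G0 X170.707 Y73.624
M3 S953
G01 X61.046 Y35.607 F1396
G01 X126.891 Y109.311
G01 X170.707 Y73.624
M5
G0 X168.762 Y72.680
M3 S350
G01 X164.545 Y70.915 F3073
G01 X161.337 Y62.450
G01 X158.076 Y51.907
G01 X153.703 Y43.910
G01 X147.158 Y43.081
M5
G0 X69.342 Y153.994
M3 S350
G01 X106.137 Y153.994 F3073
G01 X106.137 Y94.484
G01 X69.342 Y94.484
G01 X69.342 Y153.994
M5
G0 X0.000 Y0.000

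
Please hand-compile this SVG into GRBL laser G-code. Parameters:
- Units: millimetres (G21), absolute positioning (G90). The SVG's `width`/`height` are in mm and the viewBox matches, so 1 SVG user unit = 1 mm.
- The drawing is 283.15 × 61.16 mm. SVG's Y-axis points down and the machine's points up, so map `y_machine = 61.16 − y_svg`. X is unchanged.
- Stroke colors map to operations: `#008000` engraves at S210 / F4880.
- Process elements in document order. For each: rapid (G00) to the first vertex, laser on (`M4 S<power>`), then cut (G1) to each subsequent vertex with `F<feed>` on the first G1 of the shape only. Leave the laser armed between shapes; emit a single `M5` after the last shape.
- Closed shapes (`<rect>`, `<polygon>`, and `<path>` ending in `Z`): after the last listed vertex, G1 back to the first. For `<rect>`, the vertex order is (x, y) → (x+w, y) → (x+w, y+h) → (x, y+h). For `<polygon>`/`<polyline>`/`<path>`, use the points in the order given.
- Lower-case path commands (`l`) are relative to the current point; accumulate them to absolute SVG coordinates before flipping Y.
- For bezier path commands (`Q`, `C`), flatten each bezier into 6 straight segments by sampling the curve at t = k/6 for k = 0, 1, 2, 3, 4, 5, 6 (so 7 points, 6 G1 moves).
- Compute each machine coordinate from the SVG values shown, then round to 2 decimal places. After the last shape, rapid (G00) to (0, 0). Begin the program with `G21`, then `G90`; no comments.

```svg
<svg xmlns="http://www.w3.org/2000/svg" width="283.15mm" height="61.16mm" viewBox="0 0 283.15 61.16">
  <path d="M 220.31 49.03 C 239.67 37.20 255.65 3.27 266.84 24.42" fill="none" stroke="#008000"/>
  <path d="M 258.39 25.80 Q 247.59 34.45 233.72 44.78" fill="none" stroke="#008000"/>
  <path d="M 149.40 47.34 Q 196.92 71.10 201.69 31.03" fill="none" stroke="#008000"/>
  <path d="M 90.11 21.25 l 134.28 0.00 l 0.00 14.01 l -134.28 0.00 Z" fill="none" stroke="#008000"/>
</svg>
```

viewBox `0 0 283.15 61.16` with mm width/height → 1 unit = 1 mm. Flip: y_m = 61.16 − y_svg.

**Shape 1** — `<path>` cubic bezier, stroke `#008000` → engrave (S210, F4880). Control points (SVG): P0=(220.31,49.03), P1=(239.67,37.20), P2=(255.65,3.27), P3=(266.84,24.42); sampled at t=k/6. Machine vertices: (220.31,12.13) → (229.70,19.53) → (238.49,28.47) → (246.64,36.80) → (254.11,42.39) → (260.85,43.08) → (266.84,36.74). Open path.

**Shape 2** — `<path>` quadratic bezier, stroke `#008000` → engrave (S210, F4880). Control points (SVG): P0=(258.39,25.80), P1=(247.59,34.45), P2=(233.72,44.78); sampled at t=k/6. Machine vertices: (258.39,35.36) → (254.70,32.43) → (250.85,29.41) → (246.82,26.29) → (242.63,23.08) → (238.26,19.78) → (233.72,16.38). Open path.

**Shape 3** — `<path>` quadratic bezier, stroke `#008000` → engrave (S210, F4880). Control points (SVG): P0=(149.40,47.34), P1=(196.92,71.10), P2=(201.69,31.03); sampled at t=k/6. Machine vertices: (149.40,13.82) → (164.05,7.67) → (176.33,5.07) → (186.23,6.02) → (193.76,10.51) → (198.91,18.55) → (201.69,30.13). Open path.

**Shape 4** — `<path>` rectangle, stroke `#008000` → engrave (S210, F4880). Machine vertices: (90.11,39.91) → (224.39,39.91) → (224.39,25.90) → (90.11,25.90) → (90.11,39.91). Closed: final G1 returns to the first vertex.

G21
G90
G00 X220.31 Y12.13
M4 S210
G1 X229.70 Y19.53 F4880
G1 X238.49 Y28.47
G1 X246.64 Y36.80
G1 X254.11 Y42.39
G1 X260.85 Y43.08
G1 X266.84 Y36.74
G00 X258.39 Y35.36
M4 S210
G1 X254.70 Y32.43 F4880
G1 X250.85 Y29.41
G1 X246.82 Y26.29
G1 X242.63 Y23.08
G1 X238.26 Y19.78
G1 X233.72 Y16.38
G00 X149.40 Y13.82
M4 S210
G1 X164.05 Y7.67 F4880
G1 X176.33 Y5.07
G1 X186.23 Y6.02
G1 X193.76 Y10.51
G1 X198.91 Y18.55
G1 X201.69 Y30.13
G00 X90.11 Y39.91
M4 S210
G1 X224.39 Y39.91 F4880
G1 X224.39 Y25.90
G1 X90.11 Y25.90
G1 X90.11 Y39.91
M5
G00 X0.00 Y0.00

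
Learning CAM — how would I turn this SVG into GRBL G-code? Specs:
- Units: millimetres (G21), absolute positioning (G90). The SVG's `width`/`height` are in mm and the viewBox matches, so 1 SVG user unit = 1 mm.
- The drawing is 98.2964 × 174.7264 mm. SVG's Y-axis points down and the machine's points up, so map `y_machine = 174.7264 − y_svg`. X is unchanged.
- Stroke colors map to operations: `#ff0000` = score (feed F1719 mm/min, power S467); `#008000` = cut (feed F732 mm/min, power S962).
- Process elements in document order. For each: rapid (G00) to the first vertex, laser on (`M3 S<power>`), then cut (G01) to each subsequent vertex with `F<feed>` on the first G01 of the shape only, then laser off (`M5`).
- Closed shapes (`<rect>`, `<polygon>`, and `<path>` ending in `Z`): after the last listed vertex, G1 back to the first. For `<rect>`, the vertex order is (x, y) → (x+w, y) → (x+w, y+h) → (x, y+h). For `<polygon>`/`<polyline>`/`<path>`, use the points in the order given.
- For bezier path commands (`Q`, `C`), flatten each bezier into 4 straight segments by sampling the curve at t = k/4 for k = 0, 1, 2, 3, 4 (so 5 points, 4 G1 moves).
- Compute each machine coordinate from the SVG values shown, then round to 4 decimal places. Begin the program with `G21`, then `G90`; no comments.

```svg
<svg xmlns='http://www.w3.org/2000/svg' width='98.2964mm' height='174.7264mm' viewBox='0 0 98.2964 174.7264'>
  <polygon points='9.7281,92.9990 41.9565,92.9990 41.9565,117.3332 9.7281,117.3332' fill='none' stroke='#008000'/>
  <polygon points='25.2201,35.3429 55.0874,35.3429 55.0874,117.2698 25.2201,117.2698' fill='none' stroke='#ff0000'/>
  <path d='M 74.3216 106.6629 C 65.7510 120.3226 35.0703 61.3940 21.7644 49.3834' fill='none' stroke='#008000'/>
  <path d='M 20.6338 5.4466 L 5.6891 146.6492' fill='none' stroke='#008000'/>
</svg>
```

Since the viewBox matches the mm dimensions, user units are millimetres directly. The only transform is the Y-flip y_m = 174.7264 − y_svg.

Shape 1 is a rectangle drawn with `<polygon>`. Its stroke #008000 means cut at S962, F732. After flipping Y the toolpath is (9.7281,81.7274) → (41.9565,81.7274) → (41.9565,57.3932) → (9.7281,57.3932) → (9.7281,81.7274), returning to the start.

Shape 2 is a rectangle drawn with `<polygon>`. Its stroke #ff0000 means score at S467, F1719. After flipping Y the toolpath is (25.2201,139.3835) → (55.0874,139.3835) → (55.0874,57.4566) → (25.2201,57.4566) → (25.2201,139.3835), returning to the start.

Shape 3 is a cubic bezier drawn with `<path>`. Its stroke #008000 means cut at S962, F732. After flipping Y the toolpath is (74.3216,68.0635) → (64.3650,69.5617) → (49.8187,87.0769) → (34.3846,109.4052) → (21.7644,125.3430).

Shape 4 is a line segment drawn with `<path>`. Its stroke #008000 means cut at S962, F732. After flipping Y the toolpath is (20.6338,169.2798) → (5.6891,28.0772).

G21
G90
G00 X9.7281 Y81.7274
M3 S962
G01 X41.9565 Y81.7274 F732
G01 X41.9565 Y57.3932
G01 X9.7281 Y57.3932
G01 X9.7281 Y81.7274
M5
G00 X25.2201 Y139.3835
M3 S467
G01 X55.0874 Y139.3835 F1719
G01 X55.0874 Y57.4566
G01 X25.2201 Y57.4566
G01 X25.2201 Y139.3835
M5
G00 X74.3216 Y68.0635
M3 S962
G01 X64.3650 Y69.5617 F732
G01 X49.8187 Y87.0769
G01 X34.3846 Y109.4052
G01 X21.7644 Y125.3430
M5
G00 X20.6338 Y169.2798
M3 S962
G01 X5.6891 Y28.0772 F732
M5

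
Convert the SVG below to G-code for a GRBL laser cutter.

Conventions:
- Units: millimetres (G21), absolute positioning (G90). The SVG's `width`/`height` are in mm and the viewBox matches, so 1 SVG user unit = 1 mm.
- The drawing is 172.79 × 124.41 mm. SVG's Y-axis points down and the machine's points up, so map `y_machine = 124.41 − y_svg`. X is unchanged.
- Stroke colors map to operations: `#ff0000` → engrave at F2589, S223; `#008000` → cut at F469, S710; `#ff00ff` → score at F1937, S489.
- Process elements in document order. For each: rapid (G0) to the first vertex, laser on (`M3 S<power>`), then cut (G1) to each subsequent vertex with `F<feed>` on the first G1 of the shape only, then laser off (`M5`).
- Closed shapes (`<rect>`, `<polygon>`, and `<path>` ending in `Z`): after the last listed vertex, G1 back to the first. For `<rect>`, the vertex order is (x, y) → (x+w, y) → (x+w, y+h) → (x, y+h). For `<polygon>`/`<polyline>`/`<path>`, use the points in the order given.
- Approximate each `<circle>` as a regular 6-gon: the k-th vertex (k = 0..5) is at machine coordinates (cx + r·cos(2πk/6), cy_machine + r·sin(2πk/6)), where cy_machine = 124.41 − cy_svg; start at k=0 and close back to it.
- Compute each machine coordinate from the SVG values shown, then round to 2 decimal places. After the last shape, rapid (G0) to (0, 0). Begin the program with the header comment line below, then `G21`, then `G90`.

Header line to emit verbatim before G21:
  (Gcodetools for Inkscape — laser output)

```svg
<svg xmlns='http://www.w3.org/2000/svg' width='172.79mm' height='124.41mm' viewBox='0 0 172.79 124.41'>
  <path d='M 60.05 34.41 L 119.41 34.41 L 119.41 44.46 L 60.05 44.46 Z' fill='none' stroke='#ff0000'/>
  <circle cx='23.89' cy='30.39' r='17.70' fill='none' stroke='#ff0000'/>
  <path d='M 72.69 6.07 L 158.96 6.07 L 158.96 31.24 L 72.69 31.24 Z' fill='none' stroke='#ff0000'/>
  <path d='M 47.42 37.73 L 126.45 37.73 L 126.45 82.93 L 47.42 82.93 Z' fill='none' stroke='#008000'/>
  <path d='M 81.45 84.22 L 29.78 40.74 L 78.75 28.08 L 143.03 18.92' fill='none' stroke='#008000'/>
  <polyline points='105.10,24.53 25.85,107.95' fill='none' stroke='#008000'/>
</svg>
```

(Gcodetools for Inkscape — laser output)
G21
G90
G0 X60.05 Y90.00
M3 S223
G1 X119.41 Y90.00 F2589
G1 X119.41 Y79.95
G1 X60.05 Y79.95
G1 X60.05 Y90.00
M5
G0 X41.59 Y94.02
M3 S223
G1 X32.74 Y109.35 F2589
G1 X15.04 Y109.35
G1 X6.19 Y94.02
G1 X15.04 Y78.69
G1 X32.74 Y78.69
G1 X41.59 Y94.02
M5
G0 X72.69 Y118.34
M3 S223
G1 X158.96 Y118.34 F2589
G1 X158.96 Y93.17
G1 X72.69 Y93.17
G1 X72.69 Y118.34
M5
G0 X47.42 Y86.68
M3 S710
G1 X126.45 Y86.68 F469
G1 X126.45 Y41.48
G1 X47.42 Y41.48
G1 X47.42 Y86.68
M5
G0 X81.45 Y40.19
M3 S710
G1 X29.78 Y83.67 F469
G1 X78.75 Y96.33
G1 X143.03 Y105.49
M5
G0 X105.10 Y99.88
M3 S710
G1 X25.85 Y16.46 F469
M5
G0 X0.00 Y0.00

Since the viewBox matches the mm dimensions, user units are millimetres directly. The only transform is the Y-flip y_m = 124.41 − y_svg.

Shape 1 is a rectangle drawn with `<path>`. Its stroke #ff0000 means engrave at S223, F2589. After flipping Y the toolpath is (60.05,90.00) → (119.41,90.00) → (119.41,79.95) → (60.05,79.95) → (60.05,90.00), returning to the start.

Shape 2 is a circle drawn with `<circle>`. Its stroke #ff0000 means engrave at S223, F2589. After flipping Y the toolpath is (41.59,94.02) → (32.74,109.35) → (15.04,109.35) → (6.19,94.02) → (15.04,78.69) → (32.74,78.69) → (41.59,94.02), returning to the start.

Shape 3 is a rectangle drawn with `<path>`. Its stroke #ff0000 means engrave at S223, F2589. After flipping Y the toolpath is (72.69,118.34) → (158.96,118.34) → (158.96,93.17) → (72.69,93.17) → (72.69,118.34), returning to the start.

Shape 4 is a rectangle drawn with `<path>`. Its stroke #008000 means cut at S710, F469. After flipping Y the toolpath is (47.42,86.68) → (126.45,86.68) → (126.45,41.48) → (47.42,41.48) → (47.42,86.68), returning to the start.

Shape 5 is a open polyline drawn with `<path>`. Its stroke #008000 means cut at S710, F469. After flipping Y the toolpath is (81.45,40.19) → (29.78,83.67) → (78.75,96.33) → (143.03,105.49).

Shape 6 is a line segment drawn with `<polyline>`. Its stroke #008000 means cut at S710, F469. After flipping Y the toolpath is (105.10,99.88) → (25.85,16.46).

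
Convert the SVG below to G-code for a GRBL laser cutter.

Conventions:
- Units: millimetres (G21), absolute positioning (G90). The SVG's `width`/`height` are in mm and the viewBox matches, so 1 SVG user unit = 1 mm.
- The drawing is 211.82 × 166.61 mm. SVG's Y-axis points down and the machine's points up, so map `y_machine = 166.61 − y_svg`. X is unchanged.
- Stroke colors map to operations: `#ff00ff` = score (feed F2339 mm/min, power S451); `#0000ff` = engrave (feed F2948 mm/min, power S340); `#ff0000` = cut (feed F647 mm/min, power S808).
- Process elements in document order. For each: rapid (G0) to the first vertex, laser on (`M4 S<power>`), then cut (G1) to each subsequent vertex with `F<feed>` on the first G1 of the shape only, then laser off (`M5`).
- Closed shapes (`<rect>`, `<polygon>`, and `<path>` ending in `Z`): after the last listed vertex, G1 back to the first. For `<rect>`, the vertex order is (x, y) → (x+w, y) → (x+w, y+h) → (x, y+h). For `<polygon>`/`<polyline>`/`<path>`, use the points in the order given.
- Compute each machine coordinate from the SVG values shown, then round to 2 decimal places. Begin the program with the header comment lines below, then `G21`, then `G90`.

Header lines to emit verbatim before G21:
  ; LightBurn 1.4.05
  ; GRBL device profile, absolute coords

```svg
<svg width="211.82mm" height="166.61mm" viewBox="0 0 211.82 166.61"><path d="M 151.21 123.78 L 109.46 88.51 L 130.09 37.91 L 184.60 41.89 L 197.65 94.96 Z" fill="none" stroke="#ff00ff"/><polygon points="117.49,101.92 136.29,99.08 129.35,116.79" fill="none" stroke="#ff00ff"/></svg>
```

1 u = 1 mm; y_m = 166.61 − y.

[1] `<path>` regular polygon, #ff00ff→score S451 F2339: (151.21,42.83) → (109.46,78.10) → (130.09,128.70) → (184.60,124.72) → (197.65,71.65) → (151.21,42.83) (closed)

[2] `<polygon>` regular polygon, #ff00ff→score S451 F2339: (117.49,64.69) → (136.29,67.53) → (129.35,49.82) → (117.49,64.69) (closed)

; LightBurn 1.4.05
; GRBL device profile, absolute coords
G21
G90
G0 X151.21 Y42.83
M4 S451
G1 X109.46 Y78.10 F2339
G1 X130.09 Y128.70
G1 X184.60 Y124.72
G1 X197.65 Y71.65
G1 X151.21 Y42.83
M5
G0 X117.49 Y64.69
M4 S451
G1 X136.29 Y67.53 F2339
G1 X129.35 Y49.82
G1 X117.49 Y64.69
M5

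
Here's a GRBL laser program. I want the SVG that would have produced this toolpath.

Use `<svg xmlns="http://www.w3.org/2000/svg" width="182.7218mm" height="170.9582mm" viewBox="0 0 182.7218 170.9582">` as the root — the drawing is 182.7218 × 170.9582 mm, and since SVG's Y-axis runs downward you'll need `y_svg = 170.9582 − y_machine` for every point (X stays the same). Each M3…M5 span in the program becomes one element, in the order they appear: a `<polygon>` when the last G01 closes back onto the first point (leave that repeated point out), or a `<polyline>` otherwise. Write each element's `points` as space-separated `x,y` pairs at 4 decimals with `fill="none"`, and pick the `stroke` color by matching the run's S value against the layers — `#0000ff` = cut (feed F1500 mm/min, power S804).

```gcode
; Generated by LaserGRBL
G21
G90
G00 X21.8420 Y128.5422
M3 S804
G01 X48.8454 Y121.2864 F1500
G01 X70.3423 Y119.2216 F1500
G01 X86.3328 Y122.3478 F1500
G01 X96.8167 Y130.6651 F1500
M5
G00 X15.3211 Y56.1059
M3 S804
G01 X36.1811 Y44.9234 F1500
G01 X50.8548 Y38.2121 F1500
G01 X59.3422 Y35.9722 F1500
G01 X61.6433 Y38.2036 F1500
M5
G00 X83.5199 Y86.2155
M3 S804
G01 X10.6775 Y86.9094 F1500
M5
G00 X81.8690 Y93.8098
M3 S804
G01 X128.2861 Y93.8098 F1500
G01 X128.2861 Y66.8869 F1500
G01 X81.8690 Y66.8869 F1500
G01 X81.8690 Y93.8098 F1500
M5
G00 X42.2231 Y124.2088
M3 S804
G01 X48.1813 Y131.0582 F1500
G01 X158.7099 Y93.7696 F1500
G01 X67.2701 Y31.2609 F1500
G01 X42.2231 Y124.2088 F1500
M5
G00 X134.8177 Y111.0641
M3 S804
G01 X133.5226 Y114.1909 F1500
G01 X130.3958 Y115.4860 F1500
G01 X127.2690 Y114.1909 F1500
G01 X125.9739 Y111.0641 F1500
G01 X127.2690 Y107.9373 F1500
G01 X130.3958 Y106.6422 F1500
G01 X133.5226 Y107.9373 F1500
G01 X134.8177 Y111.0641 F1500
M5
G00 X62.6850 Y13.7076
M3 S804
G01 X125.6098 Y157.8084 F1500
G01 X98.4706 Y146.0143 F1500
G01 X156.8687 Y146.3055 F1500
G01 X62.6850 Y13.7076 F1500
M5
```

Each laser-on run becomes one SVG element. Flip Y back into SVG space with y_svg = 170.9582 − y_machine. Every run uses S804, so all elements get stroke `#0000ff` (cut).

Run 1: The run is open, so emit a `<polyline>` with points (Y-flipped): 21.8420,42.4160 48.8454,49.6718 70.3423,51.7366 86.3328,48.6104 96.8167,40.2931.

Run 2: The run is open, so emit a `<polyline>` with points (Y-flipped): 15.3211,114.8523 36.1811,126.0348 50.8548,132.7461 59.3422,134.9860 61.6433,132.7546.

Run 3: The run is open, so emit a `<polyline>` with points (Y-flipped): 83.5199,84.7427 10.6775,84.0488.

Run 4: The run returns to its start, so emit a `<polygon>` with points (Y-flipped): 81.8690,77.1484 128.2861,77.1484 128.2861,104.0713 81.8690,104.0713.

Run 5: The run returns to its start, so emit a `<polygon>` with points (Y-flipped): 42.2231,46.7494 48.1813,39.9000 158.7099,77.1886 67.2701,139.6973.

Run 6: The run returns to its start, so emit a `<polygon>` with points (Y-flipped): 134.8177,59.8941 133.5226,56.7673 130.3958,55.4722 127.2690,56.7673 125.9739,59.8941 127.2690,63.0209 130.3958,64.3160 133.5226,63.0209.

Run 7: The run returns to its start, so emit a `<polygon>` with points (Y-flipped): 62.6850,157.2506 125.6098,13.1498 98.4706,24.9439 156.8687,24.6527.

<svg xmlns="http://www.w3.org/2000/svg" width="182.7218mm" height="170.9582mm" viewBox="0 0 182.7218 170.9582">
  <polyline points="21.8420,42.4160 48.8454,49.6718 70.3423,51.7366 86.3328,48.6104 96.8167,40.2931" fill="none" stroke="#0000ff"/>
  <polyline points="15.3211,114.8523 36.1811,126.0348 50.8548,132.7461 59.3422,134.9860 61.6433,132.7546" fill="none" stroke="#0000ff"/>
  <polyline points="83.5199,84.7427 10.6775,84.0488" fill="none" stroke="#0000ff"/>
  <polygon points="81.8690,77.1484 128.2861,77.1484 128.2861,104.0713 81.8690,104.0713" fill="none" stroke="#0000ff"/>
  <polygon points="42.2231,46.7494 48.1813,39.9000 158.7099,77.1886 67.2701,139.6973" fill="none" stroke="#0000ff"/>
  <polygon points="134.8177,59.8941 133.5226,56.7673 130.3958,55.4722 127.2690,56.7673 125.9739,59.8941 127.2690,63.0209 130.3958,64.3160 133.5226,63.0209" fill="none" stroke="#0000ff"/>
  <polygon points="62.6850,157.2506 125.6098,13.1498 98.4706,24.9439 156.8687,24.6527" fill="none" stroke="#0000ff"/>
</svg>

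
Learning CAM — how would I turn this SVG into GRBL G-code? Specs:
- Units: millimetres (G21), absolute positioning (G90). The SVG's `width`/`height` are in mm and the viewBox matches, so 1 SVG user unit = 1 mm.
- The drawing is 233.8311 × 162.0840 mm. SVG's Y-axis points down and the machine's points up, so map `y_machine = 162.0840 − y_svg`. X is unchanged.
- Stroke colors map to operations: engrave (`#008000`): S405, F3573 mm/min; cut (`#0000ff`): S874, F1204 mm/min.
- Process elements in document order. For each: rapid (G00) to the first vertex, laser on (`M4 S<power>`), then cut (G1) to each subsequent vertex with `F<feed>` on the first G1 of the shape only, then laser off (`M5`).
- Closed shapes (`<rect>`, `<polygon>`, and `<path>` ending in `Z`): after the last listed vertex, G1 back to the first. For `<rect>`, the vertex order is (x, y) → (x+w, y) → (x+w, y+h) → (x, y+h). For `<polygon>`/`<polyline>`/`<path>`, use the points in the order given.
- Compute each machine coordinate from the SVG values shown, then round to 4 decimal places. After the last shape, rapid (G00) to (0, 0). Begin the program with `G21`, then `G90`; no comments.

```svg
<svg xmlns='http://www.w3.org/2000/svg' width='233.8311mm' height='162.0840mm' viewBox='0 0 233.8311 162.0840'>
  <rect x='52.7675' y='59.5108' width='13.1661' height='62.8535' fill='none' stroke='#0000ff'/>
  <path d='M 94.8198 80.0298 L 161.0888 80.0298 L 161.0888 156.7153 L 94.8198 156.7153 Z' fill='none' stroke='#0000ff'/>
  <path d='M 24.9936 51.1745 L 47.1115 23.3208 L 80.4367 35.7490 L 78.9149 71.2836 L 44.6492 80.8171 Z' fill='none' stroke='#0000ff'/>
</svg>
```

1 u = 1 mm; y_m = 162.0840 − y.

[1] `<rect>` rectangle, #0000ff→cut S874 F1204: (52.7675,102.5732) → (65.9336,102.5732) → (65.9336,39.7197) → (52.7675,39.7197) → (52.7675,102.5732) (closed)

[2] `<path>` rectangle, #0000ff→cut S874 F1204: (94.8198,82.0542) → (161.0888,82.0542) → (161.0888,5.3687) → (94.8198,5.3687) → (94.8198,82.0542) (closed)

[3] `<path>` regular polygon, #0000ff→cut S874 F1204: (24.9936,110.9095) → (47.1115,138.7632) → (80.4367,126.3350) → (78.9149,90.8004) → (44.6492,81.2669) → (24.9936,110.9095) (closed)

G21
G90
G00 X52.7675 Y102.5732
M4 S874
G1 X65.9336 Y102.5732 F1204
G1 X65.9336 Y39.7197
G1 X52.7675 Y39.7197
G1 X52.7675 Y102.5732
M5
G00 X94.8198 Y82.0542
M4 S874
G1 X161.0888 Y82.0542 F1204
G1 X161.0888 Y5.3687
G1 X94.8198 Y5.3687
G1 X94.8198 Y82.0542
M5
G00 X24.9936 Y110.9095
M4 S874
G1 X47.1115 Y138.7632 F1204
G1 X80.4367 Y126.3350
G1 X78.9149 Y90.8004
G1 X44.6492 Y81.2669
G1 X24.9936 Y110.9095
M5
G00 X0.0000 Y0.0000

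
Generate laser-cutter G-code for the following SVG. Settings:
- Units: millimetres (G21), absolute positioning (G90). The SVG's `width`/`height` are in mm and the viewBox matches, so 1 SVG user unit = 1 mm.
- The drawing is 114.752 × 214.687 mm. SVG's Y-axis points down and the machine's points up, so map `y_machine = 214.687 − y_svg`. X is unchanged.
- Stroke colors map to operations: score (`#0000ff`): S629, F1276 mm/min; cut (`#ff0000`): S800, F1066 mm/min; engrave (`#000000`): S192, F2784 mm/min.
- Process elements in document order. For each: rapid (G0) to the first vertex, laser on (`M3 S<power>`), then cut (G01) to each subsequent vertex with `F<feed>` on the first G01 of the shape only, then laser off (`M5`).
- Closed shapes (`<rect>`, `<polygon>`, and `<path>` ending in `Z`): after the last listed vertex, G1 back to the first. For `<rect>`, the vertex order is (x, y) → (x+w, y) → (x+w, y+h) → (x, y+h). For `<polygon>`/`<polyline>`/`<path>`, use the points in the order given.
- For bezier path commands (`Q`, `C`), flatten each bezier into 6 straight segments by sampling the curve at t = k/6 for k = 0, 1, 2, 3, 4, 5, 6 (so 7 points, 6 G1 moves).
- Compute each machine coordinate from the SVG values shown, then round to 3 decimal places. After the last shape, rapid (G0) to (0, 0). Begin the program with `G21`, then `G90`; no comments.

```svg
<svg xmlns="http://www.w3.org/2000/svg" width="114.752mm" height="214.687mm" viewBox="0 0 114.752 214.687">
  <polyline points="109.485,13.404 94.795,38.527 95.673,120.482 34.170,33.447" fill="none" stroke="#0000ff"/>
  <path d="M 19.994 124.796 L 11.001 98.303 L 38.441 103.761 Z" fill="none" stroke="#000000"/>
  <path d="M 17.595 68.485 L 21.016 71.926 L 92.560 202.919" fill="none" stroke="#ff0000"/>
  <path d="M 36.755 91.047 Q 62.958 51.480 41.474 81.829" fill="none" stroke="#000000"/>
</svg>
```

G21
G90
G0 X109.485 Y201.283
M3 S629
G01 X94.795 Y176.160 F1276
G01 X95.673 Y94.205
G01 X34.170 Y181.240
M5
G0 X19.994 Y89.891
M3 S192
G01 X11.001 Y116.384 F2784
G01 X38.441 Y110.926
G01 X19.994 Y89.891
M5
G0 X17.595 Y146.202
M3 S800
G01 X21.016 Y142.761 F1066
G01 X92.560 Y11.768
M5
G0 X36.755 Y123.640
M3 S192
G01 X44.165 Y134.887 F2784
G01 X48.925 Y142.250
G01 X51.036 Y145.728
G01 X50.498 Y145.322
G01 X47.311 Y141.032
G01 X41.474 Y132.858
M5
G0 X0.000 Y0.000

Since the viewBox matches the mm dimensions, user units are millimetres directly. The only transform is the Y-flip y_m = 214.687 − y_svg.

Shape 1 is a open polyline drawn with `<polyline>`. Its stroke #0000ff means score at S629, F1276. After flipping Y the toolpath is (109.485,201.283) → (94.795,176.160) → (95.673,94.205) → (34.170,181.240).

Shape 2 is a regular polygon drawn with `<path>`. Its stroke #000000 means engrave at S192, F2784. After flipping Y the toolpath is (19.994,89.891) → (11.001,116.384) → (38.441,110.926) → (19.994,89.891), returning to the start.

Shape 3 is a open polyline drawn with `<path>`. Its stroke #ff0000 means cut at S800, F1066. After flipping Y the toolpath is (17.595,146.202) → (21.016,142.761) → (92.560,11.768).

Shape 4 is a quadratic bezier drawn with `<path>`. Its stroke #000000 means engrave at S192, F2784. After flipping Y the toolpath is (36.755,123.640) → (44.165,134.887) → (48.925,142.250) → (51.036,145.728) → (50.498,145.322) → (47.311,141.032) → (41.474,132.858).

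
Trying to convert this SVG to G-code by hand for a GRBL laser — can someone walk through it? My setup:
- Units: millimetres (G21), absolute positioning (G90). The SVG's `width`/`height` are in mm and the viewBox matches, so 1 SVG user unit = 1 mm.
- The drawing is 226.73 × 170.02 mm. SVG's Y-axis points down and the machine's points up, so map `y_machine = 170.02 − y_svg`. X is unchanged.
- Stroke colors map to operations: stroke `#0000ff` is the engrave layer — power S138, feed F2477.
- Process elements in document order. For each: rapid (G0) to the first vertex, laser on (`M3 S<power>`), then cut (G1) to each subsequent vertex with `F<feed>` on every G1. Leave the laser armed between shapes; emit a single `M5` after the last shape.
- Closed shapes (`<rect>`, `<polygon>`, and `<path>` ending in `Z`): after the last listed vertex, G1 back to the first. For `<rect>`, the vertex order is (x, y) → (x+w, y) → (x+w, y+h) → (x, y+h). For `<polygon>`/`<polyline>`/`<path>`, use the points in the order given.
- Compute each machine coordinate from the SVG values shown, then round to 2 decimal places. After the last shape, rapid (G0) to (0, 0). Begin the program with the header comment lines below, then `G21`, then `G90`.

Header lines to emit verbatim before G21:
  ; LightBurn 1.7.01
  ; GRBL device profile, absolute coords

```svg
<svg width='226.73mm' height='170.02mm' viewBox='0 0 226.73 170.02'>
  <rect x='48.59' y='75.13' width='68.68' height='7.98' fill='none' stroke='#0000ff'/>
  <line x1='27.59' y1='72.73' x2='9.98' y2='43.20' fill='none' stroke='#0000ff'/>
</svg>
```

1 u = 1 mm; y_m = 170.02 − y.

[1] `<rect>` rectangle, #0000ff→engrave S138 F2477: (48.59,94.89) → (117.27,94.89) → (117.27,86.91) → (48.59,86.91) → (48.59,94.89) (closed)

[2] `<line>` line segment, #0000ff→engrave S138 F2477: (27.59,97.29) → (9.98,126.82)

; LightBurn 1.7.01
; GRBL device profile, absolute coords
G21
G90
G0 X48.59 Y94.89
M3 S138
G1 X117.27 Y94.89 F2477
G1 X117.27 Y86.91 F2477
G1 X48.59 Y86.91 F2477
G1 X48.59 Y94.89 F2477
G0 X27.59 Y97.29
M3 S138
G1 X9.98 Y126.82 F2477
M5
G0 X0.00 Y0.00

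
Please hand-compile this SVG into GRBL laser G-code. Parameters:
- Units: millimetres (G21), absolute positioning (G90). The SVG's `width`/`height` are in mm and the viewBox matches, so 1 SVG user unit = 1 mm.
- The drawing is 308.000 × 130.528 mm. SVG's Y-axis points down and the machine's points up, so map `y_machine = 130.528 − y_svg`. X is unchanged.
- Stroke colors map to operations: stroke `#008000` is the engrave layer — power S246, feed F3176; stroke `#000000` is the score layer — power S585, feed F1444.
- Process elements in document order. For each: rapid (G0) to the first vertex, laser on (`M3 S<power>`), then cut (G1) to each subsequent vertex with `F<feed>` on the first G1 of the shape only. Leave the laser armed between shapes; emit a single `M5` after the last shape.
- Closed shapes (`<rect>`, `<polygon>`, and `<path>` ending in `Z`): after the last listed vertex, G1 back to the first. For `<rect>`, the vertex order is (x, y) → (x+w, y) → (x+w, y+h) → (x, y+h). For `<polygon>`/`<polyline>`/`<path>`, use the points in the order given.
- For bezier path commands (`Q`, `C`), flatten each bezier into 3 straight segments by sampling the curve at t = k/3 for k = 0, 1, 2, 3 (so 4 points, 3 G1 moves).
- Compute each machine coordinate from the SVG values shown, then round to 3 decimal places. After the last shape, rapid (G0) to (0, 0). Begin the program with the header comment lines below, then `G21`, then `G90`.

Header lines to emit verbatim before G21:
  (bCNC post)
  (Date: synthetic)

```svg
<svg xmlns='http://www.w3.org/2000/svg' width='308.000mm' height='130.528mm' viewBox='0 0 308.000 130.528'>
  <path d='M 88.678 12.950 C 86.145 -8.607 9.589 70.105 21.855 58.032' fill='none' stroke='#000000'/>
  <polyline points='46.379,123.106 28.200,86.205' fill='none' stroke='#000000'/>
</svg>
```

viewBox `0 0 308.000 130.528` with mm width/height → 1 unit = 1 mm. Flip: y_m = 130.528 − y_svg.

**Shape 1** — `<path>` cubic bezier, stroke `#000000` → score (S585, F1444). Control points (SVG): P0=(88.678,12.950), P1=(86.145,-8.607), P2=(9.589,70.105), P3=(21.855,58.032); sampled at t=k/3. Machine vertices: (88.678,117.578) → (67.502,112.788) → (33.165,83.609) → (21.855,72.496). Open path.

**Shape 2** — `<polyline>` line segment, stroke `#000000` → score (S585, F1444). Machine vertices: (46.379,7.422) → (28.200,44.323). Open path.

(bCNC post)
(Date: synthetic)
G21
G90
G0 X88.678 Y117.578
M3 S585
G1 X67.502 Y112.788 F1444
G1 X33.165 Y83.609
G1 X21.855 Y72.496
G0 X46.379 Y7.422
M3 S585
G1 X28.200 Y44.323 F1444
M5
G0 X0.000 Y0.000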